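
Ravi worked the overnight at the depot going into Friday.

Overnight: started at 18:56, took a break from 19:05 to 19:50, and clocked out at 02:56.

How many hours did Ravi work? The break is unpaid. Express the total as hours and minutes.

7 h 15 min

Overnight: 18:56 → midnight = 5 h 4 min; midnight → 02:56 = 2 h 56 min; span 8 h 0 min; less 45 min break → 7 h 15 min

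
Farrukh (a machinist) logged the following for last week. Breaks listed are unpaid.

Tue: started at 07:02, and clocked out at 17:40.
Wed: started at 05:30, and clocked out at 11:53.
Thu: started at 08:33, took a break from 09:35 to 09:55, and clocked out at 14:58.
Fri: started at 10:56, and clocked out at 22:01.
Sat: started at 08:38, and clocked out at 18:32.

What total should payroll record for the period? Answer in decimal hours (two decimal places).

44.08 hours

Tue: 07:02–17:40 = 10 h 38 min
Wed: 05:30–11:53 = 6 h 23 min
Thu: 08:33–14:58 = 6 h 25 min; less 20 min break → 6 h 5 min
Fri: 10:56–22:01 = 11 h 5 min
Sat: 08:38–18:32 = 9 h 54 min
Total: 10 h 38 min + 6 h 23 min + 6 h 5 min + 11 h 5 min + 9 h 54 min = 44 h 5 min.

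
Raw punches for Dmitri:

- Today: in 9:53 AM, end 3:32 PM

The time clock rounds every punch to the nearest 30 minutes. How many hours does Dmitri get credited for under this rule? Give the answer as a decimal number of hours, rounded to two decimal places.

Today: in 9:53 AM→10:00 AM, out 3:32 PM→3:30 PM; 5 h 30 min

5.50 hours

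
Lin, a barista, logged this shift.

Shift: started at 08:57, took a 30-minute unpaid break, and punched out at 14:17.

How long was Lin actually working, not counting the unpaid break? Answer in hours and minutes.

4 h 50 min

Shift: 08:57–14:17 = 5 h 20 min; less 30 min break → 4 h 50 min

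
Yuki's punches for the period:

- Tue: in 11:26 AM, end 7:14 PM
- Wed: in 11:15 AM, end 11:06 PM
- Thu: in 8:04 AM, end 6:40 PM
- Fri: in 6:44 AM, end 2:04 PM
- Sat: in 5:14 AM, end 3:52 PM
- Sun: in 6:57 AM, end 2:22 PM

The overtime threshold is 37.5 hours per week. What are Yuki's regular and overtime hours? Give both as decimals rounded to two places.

Regular 37.50 hours, overtime 18.13 hours

Tue: 11:26 AM–7:14 PM = 7 h 48 min
Wed: 11:15 AM–11:06 PM = 11 h 51 min
Thu: 8:04 AM–6:40 PM = 10 h 36 min
Fri: 6:44 AM–2:04 PM = 7 h 20 min
Sat: 5:14 AM–3:52 PM = 10 h 38 min
Sun: 6:57 AM–2:22 PM = 7 h 25 min
Total worked: 55 h 38 min = 55.63 h.
Threshold 37.5 h → overtime 18 h 8 min, regular 37 h 30 min.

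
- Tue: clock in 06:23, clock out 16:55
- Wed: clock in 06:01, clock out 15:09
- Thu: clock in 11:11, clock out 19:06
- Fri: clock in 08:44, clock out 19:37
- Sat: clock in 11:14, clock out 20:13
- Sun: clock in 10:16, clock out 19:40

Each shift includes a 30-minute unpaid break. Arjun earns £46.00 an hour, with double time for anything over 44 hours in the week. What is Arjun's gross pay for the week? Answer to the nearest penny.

Tue: 06:23–16:55 = 10 h 32 min; less 30 min break → 10 h 2 min
Wed: 06:01–15:09 = 9 h 8 min; less 30 min break → 8 h 38 min
Thu: 11:11–19:06 = 7 h 55 min; less 30 min break → 7 h 25 min
Fri: 08:44–19:37 = 10 h 53 min; less 30 min break → 10 h 23 min
Sat: 11:14–20:13 = 8 h 59 min; less 30 min break → 8 h 29 min
Sun: 10:16–19:40 = 9 h 24 min; less 30 min break → 8 h 54 min
Total worked: 53 h 51 min = 3231 min.
Regular 44 h 0 min = 2640 min at £46.00/h; overtime 9 h 51 min = 591 min at £92.00/h.
Pay = (2640 × £46.00 + 591 × £92.00) ÷ 60 = £2930.20.

£2930.20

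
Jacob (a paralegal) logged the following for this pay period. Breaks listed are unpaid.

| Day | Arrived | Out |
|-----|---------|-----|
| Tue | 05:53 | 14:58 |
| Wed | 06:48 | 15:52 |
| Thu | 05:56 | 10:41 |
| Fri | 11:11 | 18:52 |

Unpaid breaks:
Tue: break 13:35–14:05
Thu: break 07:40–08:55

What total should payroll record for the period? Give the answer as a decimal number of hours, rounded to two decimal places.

Tue: 05:53–14:58 = 9 h 5 min; less 30 min break → 8 h 35 min
Wed: 06:48–15:52 = 9 h 4 min
Thu: 05:56–10:41 = 4 h 45 min; less 75 min break → 3 h 30 min
Fri: 11:11–18:52 = 7 h 41 min
Total: 8 h 35 min + 9 h 4 min + 3 h 30 min + 7 h 41 min = 28 h 50 min.

28.83 hours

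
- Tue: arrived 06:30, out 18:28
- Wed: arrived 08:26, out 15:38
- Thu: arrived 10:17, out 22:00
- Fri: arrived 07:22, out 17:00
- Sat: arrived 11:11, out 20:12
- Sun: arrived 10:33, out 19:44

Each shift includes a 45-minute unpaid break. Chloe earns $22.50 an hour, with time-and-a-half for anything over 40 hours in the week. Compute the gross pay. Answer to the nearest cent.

Tue: 06:30–18:28 = 11 h 58 min; less 45 min break → 11 h 13 min
Wed: 08:26–15:38 = 7 h 12 min; less 45 min break → 6 h 27 min
Thu: 10:17–22:00 = 11 h 43 min; less 45 min break → 10 h 58 min
Fri: 07:22–17:00 = 9 h 38 min; less 45 min break → 8 h 53 min
Sat: 11:11–20:12 = 9 h 1 min; less 45 min break → 8 h 16 min
Sun: 10:33–19:44 = 9 h 11 min; less 45 min break → 8 h 26 min
Total worked: 54 h 13 min = 3253 min.
Regular 40 h 0 min = 2400 min at $22.50/h; overtime 14 h 13 min = 853 min at $33.75/h.
Pay = (2400 × $22.50 + 853 × $33.75) ÷ 60 = $1379.81.

$1379.81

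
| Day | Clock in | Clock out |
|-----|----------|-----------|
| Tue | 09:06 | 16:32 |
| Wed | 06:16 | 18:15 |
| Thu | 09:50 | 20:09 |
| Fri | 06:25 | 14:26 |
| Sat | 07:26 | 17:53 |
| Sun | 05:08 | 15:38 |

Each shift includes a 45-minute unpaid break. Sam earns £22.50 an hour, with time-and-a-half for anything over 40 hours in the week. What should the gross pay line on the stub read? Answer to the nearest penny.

£1379.25

Tue: 09:06–16:32 = 7 h 26 min; less 45 min break → 6 h 41 min
Wed: 06:16–18:15 = 11 h 59 min; less 45 min break → 11 h 14 min
Thu: 09:50–20:09 = 10 h 19 min; less 45 min break → 9 h 34 min
Fri: 06:25–14:26 = 8 h 1 min; less 45 min break → 7 h 16 min
Sat: 07:26–17:53 = 10 h 27 min; less 45 min break → 9 h 42 min
Sun: 05:08–15:38 = 10 h 30 min; less 45 min break → 9 h 45 min
Total worked: 54 h 12 min = 3252 min.
Regular 40 h 0 min = 2400 min at £22.50/h; overtime 14 h 12 min = 852 min at £33.75/h.
Pay = (2400 × £22.50 + 852 × £33.75) ÷ 60 = £1379.25.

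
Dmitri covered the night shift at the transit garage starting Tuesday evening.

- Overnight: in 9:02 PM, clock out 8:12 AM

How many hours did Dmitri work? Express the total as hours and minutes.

Overnight: 9:02 PM → midnight = 2 h 58 min; midnight → 8:12 AM = 8 h 12 min; span 11 h 10 min

11 h 10 min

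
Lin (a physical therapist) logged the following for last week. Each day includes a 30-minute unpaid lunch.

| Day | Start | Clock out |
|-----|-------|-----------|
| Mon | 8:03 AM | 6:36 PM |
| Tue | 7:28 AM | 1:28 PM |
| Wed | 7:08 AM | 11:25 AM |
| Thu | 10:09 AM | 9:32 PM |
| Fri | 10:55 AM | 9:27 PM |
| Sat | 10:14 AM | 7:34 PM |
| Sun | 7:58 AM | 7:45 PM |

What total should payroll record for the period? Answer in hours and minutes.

Mon: 8:03 AM–6:36 PM = 10 h 33 min; less 30 min break → 10 h 3 min
Tue: 7:28 AM–1:28 PM = 6 h 0 min; less 30 min break → 5 h 30 min
Wed: 7:08 AM–11:25 AM = 4 h 17 min; less 30 min break → 3 h 47 min
Thu: 10:09 AM–9:32 PM = 11 h 23 min; less 30 min break → 10 h 53 min
Fri: 10:55 AM–9:27 PM = 10 h 32 min; less 30 min break → 10 h 2 min
Sat: 10:14 AM–7:34 PM = 9 h 20 min; less 30 min break → 8 h 50 min
Sun: 7:58 AM–7:45 PM = 11 h 47 min; less 30 min break → 11 h 17 min
Total: 10 h 3 min + 5 h 30 min + 3 h 47 min + 10 h 53 min + 10 h 2 min + 8 h 50 min + 11 h 17 min = 60 h 22 min.

60 h 22 min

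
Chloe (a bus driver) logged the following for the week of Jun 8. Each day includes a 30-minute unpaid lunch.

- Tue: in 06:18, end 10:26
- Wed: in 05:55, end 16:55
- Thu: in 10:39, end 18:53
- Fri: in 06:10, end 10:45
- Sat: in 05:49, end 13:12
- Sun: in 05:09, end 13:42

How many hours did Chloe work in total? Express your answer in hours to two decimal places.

40.88 hours

Tue: 06:18–10:26 = 4 h 8 min; less 30 min break → 3 h 38 min
Wed: 05:55–16:55 = 11 h 0 min; less 30 min break → 10 h 30 min
Thu: 10:39–18:53 = 8 h 14 min; less 30 min break → 7 h 44 min
Fri: 06:10–10:45 = 4 h 35 min; less 30 min break → 4 h 5 min
Sat: 05:49–13:12 = 7 h 23 min; less 30 min break → 6 h 53 min
Sun: 05:09–13:42 = 8 h 33 min; less 30 min break → 8 h 3 min
Total: 3 h 38 min + 10 h 30 min + 7 h 44 min + 4 h 5 min + 6 h 53 min + 8 h 3 min = 40 h 53 min.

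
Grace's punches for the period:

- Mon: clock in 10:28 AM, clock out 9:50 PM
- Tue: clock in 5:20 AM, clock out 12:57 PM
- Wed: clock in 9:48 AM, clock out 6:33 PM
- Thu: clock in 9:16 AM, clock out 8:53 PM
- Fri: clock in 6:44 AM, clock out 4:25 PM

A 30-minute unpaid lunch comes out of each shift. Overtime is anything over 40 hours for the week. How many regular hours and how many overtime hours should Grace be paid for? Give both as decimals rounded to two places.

Regular 40.00 hours, overtime 6.53 hours

Mon: 10:28 AM–9:50 PM = 11 h 22 min; less 30 min break → 10 h 52 min
Tue: 5:20 AM–12:57 PM = 7 h 37 min; less 30 min break → 7 h 7 min
Wed: 9:48 AM–6:33 PM = 8 h 45 min; less 30 min break → 8 h 15 min
Thu: 9:16 AM–8:53 PM = 11 h 37 min; less 30 min break → 11 h 7 min
Fri: 6:44 AM–4:25 PM = 9 h 41 min; less 30 min break → 9 h 11 min
Total worked: 46 h 32 min = 46.53 h.
Threshold 40 h → overtime 6 h 32 min, regular 40 h 0 min.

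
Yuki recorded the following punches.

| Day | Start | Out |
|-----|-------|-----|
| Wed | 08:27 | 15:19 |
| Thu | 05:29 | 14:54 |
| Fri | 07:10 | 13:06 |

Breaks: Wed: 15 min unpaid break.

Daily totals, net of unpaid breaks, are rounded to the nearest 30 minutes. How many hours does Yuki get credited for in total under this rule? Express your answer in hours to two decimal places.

Wed: 08:27–15:19 = 6 h 52 min − 15 min = 6 h 37 min → rounds to 6 h 30 min
Thu: 05:29–14:54 = 9 h 25 min → rounds to 9 h 30 min
Fri: 07:10–13:06 = 5 h 56 min → rounds to 6 h 0 min
Total credited: 22 h 0 min.

22.00 hours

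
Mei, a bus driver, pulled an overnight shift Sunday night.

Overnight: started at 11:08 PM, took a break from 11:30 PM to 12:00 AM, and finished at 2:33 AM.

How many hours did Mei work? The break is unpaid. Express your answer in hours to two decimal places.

2.92 hours

Overnight: 11:08 PM → midnight = 0 h 52 min; midnight → 2:33 AM = 2 h 33 min; span 3 h 25 min; less 30 min break → 2 h 55 min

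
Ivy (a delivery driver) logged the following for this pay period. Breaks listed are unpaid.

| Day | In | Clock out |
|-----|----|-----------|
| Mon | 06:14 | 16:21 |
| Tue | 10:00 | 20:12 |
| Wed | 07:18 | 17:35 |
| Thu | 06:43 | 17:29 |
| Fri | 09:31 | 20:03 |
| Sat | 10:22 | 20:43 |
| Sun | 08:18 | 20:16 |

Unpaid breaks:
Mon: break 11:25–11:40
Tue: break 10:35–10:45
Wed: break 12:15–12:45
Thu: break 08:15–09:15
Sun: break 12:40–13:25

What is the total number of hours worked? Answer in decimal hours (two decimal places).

Mon: 06:14–16:21 = 10 h 7 min; less 15 min break → 9 h 52 min
Tue: 10:00–20:12 = 10 h 12 min; less 10 min break → 10 h 2 min
Wed: 07:18–17:35 = 10 h 17 min; less 30 min break → 9 h 47 min
Thu: 06:43–17:29 = 10 h 46 min; less 60 min break → 9 h 46 min
Fri: 09:31–20:03 = 10 h 32 min
Sat: 10:22–20:43 = 10 h 21 min
Sun: 08:18–20:16 = 11 h 58 min; less 45 min break → 11 h 13 min
Total: 9 h 52 min + 10 h 2 min + 9 h 47 min + 9 h 46 min + 10 h 32 min + 10 h 21 min + 11 h 13 min = 71 h 33 min.

71.55 hours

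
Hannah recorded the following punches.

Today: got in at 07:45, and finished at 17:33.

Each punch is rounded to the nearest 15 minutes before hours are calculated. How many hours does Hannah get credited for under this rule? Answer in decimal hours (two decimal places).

Today: in 07:45→07:45, out 17:33→17:30; 9 h 45 min

9.75 hours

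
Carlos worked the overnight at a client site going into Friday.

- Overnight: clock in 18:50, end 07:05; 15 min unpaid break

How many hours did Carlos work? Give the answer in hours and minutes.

Overnight: 18:50 → midnight = 5 h 10 min; midnight → 07:05 = 7 h 5 min; span 12 h 15 min; less 15 min break → 12 h 0 min

12 h 0 min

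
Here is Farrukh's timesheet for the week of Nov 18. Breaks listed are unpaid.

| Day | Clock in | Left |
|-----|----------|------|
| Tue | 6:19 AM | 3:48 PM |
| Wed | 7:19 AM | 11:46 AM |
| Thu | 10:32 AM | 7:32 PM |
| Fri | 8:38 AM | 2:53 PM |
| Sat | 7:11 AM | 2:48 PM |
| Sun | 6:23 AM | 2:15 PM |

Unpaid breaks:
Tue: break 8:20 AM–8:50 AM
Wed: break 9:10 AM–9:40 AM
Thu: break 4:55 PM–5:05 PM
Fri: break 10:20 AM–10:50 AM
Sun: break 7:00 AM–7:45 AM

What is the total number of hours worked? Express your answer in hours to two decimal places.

42.25 hours

Tue: 6:19 AM–3:48 PM = 9 h 29 min; less 30 min break → 8 h 59 min
Wed: 7:19 AM–11:46 AM = 4 h 27 min; less 30 min break → 3 h 57 min
Thu: 10:32 AM–7:32 PM = 9 h 0 min; less 10 min break → 8 h 50 min
Fri: 8:38 AM–2:53 PM = 6 h 15 min; less 30 min break → 5 h 45 min
Sat: 7:11 AM–2:48 PM = 7 h 37 min
Sun: 6:23 AM–2:15 PM = 7 h 52 min; less 45 min break → 7 h 7 min
Total: 8 h 59 min + 3 h 57 min + 8 h 50 min + 5 h 45 min + 7 h 37 min + 7 h 7 min = 42 h 15 min.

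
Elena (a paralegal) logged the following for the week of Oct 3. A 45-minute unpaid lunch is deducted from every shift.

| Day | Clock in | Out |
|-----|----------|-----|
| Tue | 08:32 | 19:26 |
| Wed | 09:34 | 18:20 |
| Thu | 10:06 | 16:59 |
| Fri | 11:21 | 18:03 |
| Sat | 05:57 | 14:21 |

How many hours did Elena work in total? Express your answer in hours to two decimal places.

37.90 hours

Tue: 08:32–19:26 = 10 h 54 min; less 45 min break → 10 h 9 min
Wed: 09:34–18:20 = 8 h 46 min; less 45 min break → 8 h 1 min
Thu: 10:06–16:59 = 6 h 53 min; less 45 min break → 6 h 8 min
Fri: 11:21–18:03 = 6 h 42 min; less 45 min break → 5 h 57 min
Sat: 05:57–14:21 = 8 h 24 min; less 45 min break → 7 h 39 min
Total: 10 h 9 min + 8 h 1 min + 6 h 8 min + 5 h 57 min + 7 h 39 min = 37 h 54 min.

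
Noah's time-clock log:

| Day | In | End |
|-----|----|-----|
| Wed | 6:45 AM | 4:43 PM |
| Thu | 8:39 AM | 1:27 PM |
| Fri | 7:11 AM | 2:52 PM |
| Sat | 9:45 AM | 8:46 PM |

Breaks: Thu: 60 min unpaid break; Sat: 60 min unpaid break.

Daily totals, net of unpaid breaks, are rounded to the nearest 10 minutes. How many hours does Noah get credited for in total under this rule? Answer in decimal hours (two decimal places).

31.50 hours

Wed: 6:45 AM–4:43 PM = 9 h 58 min → rounds to 10 h 0 min
Thu: 8:39 AM–1:27 PM = 4 h 48 min − 60 min = 3 h 48 min → rounds to 3 h 50 min
Fri: 7:11 AM–2:52 PM = 7 h 41 min → rounds to 7 h 40 min
Sat: 9:45 AM–8:46 PM = 11 h 1 min − 60 min = 10 h 1 min → rounds to 10 h 0 min
Total credited: 31 h 30 min.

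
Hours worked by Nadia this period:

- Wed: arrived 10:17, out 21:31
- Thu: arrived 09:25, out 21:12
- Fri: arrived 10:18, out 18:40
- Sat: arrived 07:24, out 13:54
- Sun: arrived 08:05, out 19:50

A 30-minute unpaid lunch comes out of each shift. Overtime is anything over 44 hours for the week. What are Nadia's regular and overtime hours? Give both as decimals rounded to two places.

Wed: 10:17–21:31 = 11 h 14 min; less 30 min break → 10 h 44 min
Thu: 09:25–21:12 = 11 h 47 min; less 30 min break → 11 h 17 min
Fri: 10:18–18:40 = 8 h 22 min; less 30 min break → 7 h 52 min
Sat: 07:24–13:54 = 6 h 30 min; less 30 min break → 6 h 0 min
Sun: 08:05–19:50 = 11 h 45 min; less 30 min break → 11 h 15 min
Total worked: 47 h 8 min = 47.13 h.
Threshold 44 h → overtime 3 h 8 min, regular 44 h 0 min.

Regular 44.00 hours, overtime 3.13 hours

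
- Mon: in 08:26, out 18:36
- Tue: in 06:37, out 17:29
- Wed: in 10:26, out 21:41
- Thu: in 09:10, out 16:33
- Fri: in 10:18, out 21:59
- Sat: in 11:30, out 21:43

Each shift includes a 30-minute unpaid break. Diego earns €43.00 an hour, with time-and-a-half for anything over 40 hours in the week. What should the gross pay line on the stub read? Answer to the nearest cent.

Mon: 08:26–18:36 = 10 h 10 min; less 30 min break → 9 h 40 min
Tue: 06:37–17:29 = 10 h 52 min; less 30 min break → 10 h 22 min
Wed: 10:26–21:41 = 11 h 15 min; less 30 min break → 10 h 45 min
Thu: 09:10–16:33 = 7 h 23 min; less 30 min break → 6 h 53 min
Fri: 10:18–21:59 = 11 h 41 min; less 30 min break → 11 h 11 min
Sat: 11:30–21:43 = 10 h 13 min; less 30 min break → 9 h 43 min
Total worked: 58 h 34 min = 3514 min.
Regular 40 h 0 min = 2400 min at €43.00/h; overtime 18 h 34 min = 1114 min at €64.50/h.
Pay = (2400 × €43.00 + 1114 × €64.50) ÷ 60 = €2917.55.

€2917.55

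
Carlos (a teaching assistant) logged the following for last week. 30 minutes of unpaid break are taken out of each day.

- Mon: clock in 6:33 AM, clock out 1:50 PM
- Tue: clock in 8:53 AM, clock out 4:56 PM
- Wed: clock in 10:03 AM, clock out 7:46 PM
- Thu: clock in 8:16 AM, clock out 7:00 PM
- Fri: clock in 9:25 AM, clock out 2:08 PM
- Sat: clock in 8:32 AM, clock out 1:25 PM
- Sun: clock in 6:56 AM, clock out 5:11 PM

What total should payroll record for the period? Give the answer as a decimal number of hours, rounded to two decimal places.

Mon: 6:33 AM–1:50 PM = 7 h 17 min; less 30 min break → 6 h 47 min
Tue: 8:53 AM–4:56 PM = 8 h 3 min; less 30 min break → 7 h 33 min
Wed: 10:03 AM–7:46 PM = 9 h 43 min; less 30 min break → 9 h 13 min
Thu: 8:16 AM–7:00 PM = 10 h 44 min; less 30 min break → 10 h 14 min
Fri: 9:25 AM–2:08 PM = 4 h 43 min; less 30 min break → 4 h 13 min
Sat: 8:32 AM–1:25 PM = 4 h 53 min; less 30 min break → 4 h 23 min
Sun: 6:56 AM–5:11 PM = 10 h 15 min; less 30 min break → 9 h 45 min
Total: 6 h 47 min + 7 h 33 min + 9 h 13 min + 10 h 14 min + 4 h 13 min + 4 h 23 min + 9 h 45 min = 52 h 8 min.

52.13 hours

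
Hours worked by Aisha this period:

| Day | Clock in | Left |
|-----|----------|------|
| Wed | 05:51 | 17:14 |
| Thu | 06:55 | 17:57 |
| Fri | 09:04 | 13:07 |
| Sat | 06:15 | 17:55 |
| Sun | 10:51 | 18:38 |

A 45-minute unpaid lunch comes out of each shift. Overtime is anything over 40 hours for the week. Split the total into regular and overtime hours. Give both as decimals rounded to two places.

Wed: 05:51–17:14 = 11 h 23 min; less 45 min break → 10 h 38 min
Thu: 06:55–17:57 = 11 h 2 min; less 45 min break → 10 h 17 min
Fri: 09:04–13:07 = 4 h 3 min; less 45 min break → 3 h 18 min
Sat: 06:15–17:55 = 11 h 40 min; less 45 min break → 10 h 55 min
Sun: 10:51–18:38 = 7 h 47 min; less 45 min break → 7 h 2 min
Total worked: 42 h 10 min = 42.17 h.
Threshold 40 h → overtime 2 h 10 min, regular 40 h 0 min.

Regular 40.00 hours, overtime 2.17 hours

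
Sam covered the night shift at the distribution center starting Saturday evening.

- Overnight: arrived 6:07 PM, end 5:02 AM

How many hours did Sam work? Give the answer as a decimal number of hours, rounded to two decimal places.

Overnight: 6:07 PM → midnight = 5 h 53 min; midnight → 5:02 AM = 5 h 2 min; span 10 h 55 min

10.92 hours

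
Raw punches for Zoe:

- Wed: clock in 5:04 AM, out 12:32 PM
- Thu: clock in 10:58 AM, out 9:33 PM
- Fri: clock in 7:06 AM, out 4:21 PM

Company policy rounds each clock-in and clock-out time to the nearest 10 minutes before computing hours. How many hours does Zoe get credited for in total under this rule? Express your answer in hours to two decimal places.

27.17 hours

Wed: in 5:04 AM→5:00 AM, out 12:32 PM→12:30 PM; 7 h 30 min
Thu: in 10:58 AM→11:00 AM, out 9:33 PM→9:30 PM; 10 h 30 min
Fri: in 7:06 AM→7:10 AM, out 4:21 PM→4:20 PM; 9 h 10 min
Total credited: 27 h 10 min.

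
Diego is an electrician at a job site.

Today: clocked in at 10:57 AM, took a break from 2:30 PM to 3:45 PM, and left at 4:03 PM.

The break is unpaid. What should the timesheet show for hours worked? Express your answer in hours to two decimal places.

Today: 10:57 AM–4:03 PM = 5 h 6 min; less 75 min break → 3 h 51 min

3.85 hours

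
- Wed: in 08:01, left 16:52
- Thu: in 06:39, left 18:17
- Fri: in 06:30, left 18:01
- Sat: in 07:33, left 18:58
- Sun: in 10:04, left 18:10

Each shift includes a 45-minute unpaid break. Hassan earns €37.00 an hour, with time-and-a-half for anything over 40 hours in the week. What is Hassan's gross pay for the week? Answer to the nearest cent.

Wed: 08:01–16:52 = 8 h 51 min; less 45 min break → 8 h 6 min
Thu: 06:39–18:17 = 11 h 38 min; less 45 min break → 10 h 53 min
Fri: 06:30–18:01 = 11 h 31 min; less 45 min break → 10 h 46 min
Sat: 07:33–18:58 = 11 h 25 min; less 45 min break → 10 h 40 min
Sun: 10:04–18:10 = 8 h 6 min; less 45 min break → 7 h 21 min
Total worked: 47 h 46 min = 2866 min.
Regular 40 h 0 min = 2400 min at €37.00/h; overtime 7 h 46 min = 466 min at €55.50/h.
Pay = (2400 × €37.00 + 466 × €55.50) ÷ 60 = €1911.05.

€1911.05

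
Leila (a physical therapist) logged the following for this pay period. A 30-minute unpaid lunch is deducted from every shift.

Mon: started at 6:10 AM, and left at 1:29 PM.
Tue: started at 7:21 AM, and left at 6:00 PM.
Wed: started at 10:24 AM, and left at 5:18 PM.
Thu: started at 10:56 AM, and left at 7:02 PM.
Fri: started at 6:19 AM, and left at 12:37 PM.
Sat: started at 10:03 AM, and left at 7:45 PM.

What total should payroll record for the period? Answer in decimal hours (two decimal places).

Mon: 6:10 AM–1:29 PM = 7 h 19 min; less 30 min break → 6 h 49 min
Tue: 7:21 AM–6:00 PM = 10 h 39 min; less 30 min break → 10 h 9 min
Wed: 10:24 AM–5:18 PM = 6 h 54 min; less 30 min break → 6 h 24 min
Thu: 10:56 AM–7:02 PM = 8 h 6 min; less 30 min break → 7 h 36 min
Fri: 6:19 AM–12:37 PM = 6 h 18 min; less 30 min break → 5 h 48 min
Sat: 10:03 AM–7:45 PM = 9 h 42 min; less 30 min break → 9 h 12 min
Total: 6 h 49 min + 10 h 9 min + 6 h 24 min + 7 h 36 min + 5 h 48 min + 9 h 12 min = 45 h 58 min.

45.97 hours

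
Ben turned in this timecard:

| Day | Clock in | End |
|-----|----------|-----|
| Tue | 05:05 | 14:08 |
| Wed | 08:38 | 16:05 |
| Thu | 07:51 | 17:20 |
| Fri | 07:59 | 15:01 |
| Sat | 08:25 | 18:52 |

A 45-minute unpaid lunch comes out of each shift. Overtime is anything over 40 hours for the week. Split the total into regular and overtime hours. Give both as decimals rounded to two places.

Regular 39.72 hours, overtime 0.00 hours

Tue: 05:05–14:08 = 9 h 3 min; less 45 min break → 8 h 18 min
Wed: 08:38–16:05 = 7 h 27 min; less 45 min break → 6 h 42 min
Thu: 07:51–17:20 = 9 h 29 min; less 45 min break → 8 h 44 min
Fri: 07:59–15:01 = 7 h 2 min; less 45 min break → 6 h 17 min
Sat: 08:25–18:52 = 10 h 27 min; less 45 min break → 9 h 42 min
Total worked: 39 h 43 min = 39.72 h.
Threshold 40 h → overtime 0 h 0 min, regular 39 h 43 min.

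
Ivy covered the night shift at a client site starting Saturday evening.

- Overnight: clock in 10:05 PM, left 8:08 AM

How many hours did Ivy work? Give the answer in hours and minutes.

Overnight: 10:05 PM → midnight = 1 h 55 min; midnight → 8:08 AM = 8 h 8 min; span 10 h 3 min

10 h 3 min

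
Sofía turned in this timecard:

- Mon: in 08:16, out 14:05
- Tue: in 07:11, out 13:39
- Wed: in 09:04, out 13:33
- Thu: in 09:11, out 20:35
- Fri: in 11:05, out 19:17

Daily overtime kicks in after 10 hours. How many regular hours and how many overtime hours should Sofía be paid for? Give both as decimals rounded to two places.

Regular 34.97 hours, overtime 1.40 hours

Mon: 08:16–14:05 = 5 h 49 min
Tue: 07:11–13:39 = 6 h 28 min
Wed: 09:04–13:33 = 4 h 29 min
Thu: 09:11–20:35 = 11 h 24 min
Fri: 11:05–19:17 = 8 h 12 min
Mon reg 5 h 49 min / OT 0 h 0 min; Tue reg 6 h 28 min / OT 0 h 0 min; Wed reg 4 h 29 min / OT 0 h 0 min; Thu reg 10 h 0 min / OT 1 h 24 min; Fri reg 8 h 12 min / OT 0 h 0 min.
Totals: regular 34 h 58 min, overtime 1 h 24 min.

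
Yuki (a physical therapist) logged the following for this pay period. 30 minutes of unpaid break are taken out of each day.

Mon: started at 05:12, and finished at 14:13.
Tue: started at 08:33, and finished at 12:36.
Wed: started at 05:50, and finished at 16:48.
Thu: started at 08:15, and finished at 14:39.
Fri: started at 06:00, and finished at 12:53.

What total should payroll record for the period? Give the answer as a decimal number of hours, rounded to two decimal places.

Mon: 05:12–14:13 = 9 h 1 min; less 30 min break → 8 h 31 min
Tue: 08:33–12:36 = 4 h 3 min; less 30 min break → 3 h 33 min
Wed: 05:50–16:48 = 10 h 58 min; less 30 min break → 10 h 28 min
Thu: 08:15–14:39 = 6 h 24 min; less 30 min break → 5 h 54 min
Fri: 06:00–12:53 = 6 h 53 min; less 30 min break → 6 h 23 min
Total: 8 h 31 min + 3 h 33 min + 10 h 28 min + 5 h 54 min + 6 h 23 min = 34 h 49 min.

34.82 hours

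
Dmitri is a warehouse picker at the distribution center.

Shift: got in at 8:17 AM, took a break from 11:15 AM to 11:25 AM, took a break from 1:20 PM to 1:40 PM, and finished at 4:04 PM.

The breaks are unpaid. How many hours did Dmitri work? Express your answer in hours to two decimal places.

Shift: 8:17 AM–4:04 PM = 7 h 47 min; less 30 min break → 7 h 17 min

7.28 hours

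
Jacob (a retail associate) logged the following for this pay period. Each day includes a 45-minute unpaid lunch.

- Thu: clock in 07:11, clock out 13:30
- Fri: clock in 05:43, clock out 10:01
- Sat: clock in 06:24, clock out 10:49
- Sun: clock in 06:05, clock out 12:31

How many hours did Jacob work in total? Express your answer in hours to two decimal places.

Thu: 07:11–13:30 = 6 h 19 min; less 45 min break → 5 h 34 min
Fri: 05:43–10:01 = 4 h 18 min; less 45 min break → 3 h 33 min
Sat: 06:24–10:49 = 4 h 25 min; less 45 min break → 3 h 40 min
Sun: 06:05–12:31 = 6 h 26 min; less 45 min break → 5 h 41 min
Total: 5 h 34 min + 3 h 33 min + 3 h 40 min + 5 h 41 min = 18 h 28 min.

18.47 hours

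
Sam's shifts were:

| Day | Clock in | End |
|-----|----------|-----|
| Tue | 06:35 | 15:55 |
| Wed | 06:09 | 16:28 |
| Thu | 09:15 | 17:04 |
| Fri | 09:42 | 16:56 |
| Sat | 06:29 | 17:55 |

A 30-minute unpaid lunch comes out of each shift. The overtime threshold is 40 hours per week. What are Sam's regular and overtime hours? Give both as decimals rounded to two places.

Regular 40.00 hours, overtime 3.63 hours

Tue: 06:35–15:55 = 9 h 20 min; less 30 min break → 8 h 50 min
Wed: 06:09–16:28 = 10 h 19 min; less 30 min break → 9 h 49 min
Thu: 09:15–17:04 = 7 h 49 min; less 30 min break → 7 h 19 min
Fri: 09:42–16:56 = 7 h 14 min; less 30 min break → 6 h 44 min
Sat: 06:29–17:55 = 11 h 26 min; less 30 min break → 10 h 56 min
Total worked: 43 h 38 min = 43.63 h.
Threshold 40 h → overtime 3 h 38 min, regular 40 h 0 min.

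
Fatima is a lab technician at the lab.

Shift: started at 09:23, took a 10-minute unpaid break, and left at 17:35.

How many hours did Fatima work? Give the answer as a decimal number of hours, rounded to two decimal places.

Shift: 09:23–17:35 = 8 h 12 min; less 10 min break → 8 h 2 min

8.03 hours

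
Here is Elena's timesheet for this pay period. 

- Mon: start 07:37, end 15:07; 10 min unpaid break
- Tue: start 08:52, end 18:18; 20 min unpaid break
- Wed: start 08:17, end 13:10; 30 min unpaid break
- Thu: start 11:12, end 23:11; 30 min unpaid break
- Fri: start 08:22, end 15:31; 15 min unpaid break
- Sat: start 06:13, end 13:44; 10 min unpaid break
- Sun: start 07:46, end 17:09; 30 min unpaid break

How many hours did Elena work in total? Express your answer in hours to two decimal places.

Mon: 07:37–15:07 = 7 h 30 min; less 10 min break → 7 h 20 min
Tue: 08:52–18:18 = 9 h 26 min; less 20 min break → 9 h 6 min
Wed: 08:17–13:10 = 4 h 53 min; less 30 min break → 4 h 23 min
Thu: 11:12–23:11 = 11 h 59 min; less 30 min break → 11 h 29 min
Fri: 08:22–15:31 = 7 h 9 min; less 15 min break → 6 h 54 min
Sat: 06:13–13:44 = 7 h 31 min; less 10 min break → 7 h 21 min
Sun: 07:46–17:09 = 9 h 23 min; less 30 min break → 8 h 53 min
Total: 7 h 20 min + 9 h 6 min + 4 h 23 min + 11 h 29 min + 6 h 54 min + 7 h 21 min + 8 h 53 min = 55 h 26 min.

55.43 hours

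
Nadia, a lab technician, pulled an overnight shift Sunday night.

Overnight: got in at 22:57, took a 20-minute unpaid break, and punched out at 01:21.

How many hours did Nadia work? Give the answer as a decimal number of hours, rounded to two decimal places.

Overnight: 22:57 → midnight = 1 h 3 min; midnight → 01:21 = 1 h 21 min; span 2 h 24 min; less 20 min break → 2 h 4 min

2.07 hours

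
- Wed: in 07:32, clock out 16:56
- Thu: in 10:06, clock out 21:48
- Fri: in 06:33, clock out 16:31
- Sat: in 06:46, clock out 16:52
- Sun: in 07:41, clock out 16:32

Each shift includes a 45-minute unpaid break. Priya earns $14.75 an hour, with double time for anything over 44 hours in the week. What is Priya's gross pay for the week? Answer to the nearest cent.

$715.87

Wed: 07:32–16:56 = 9 h 24 min; less 45 min break → 8 h 39 min
Thu: 10:06–21:48 = 11 h 42 min; less 45 min break → 10 h 57 min
Fri: 06:33–16:31 = 9 h 58 min; less 45 min break → 9 h 13 min
Sat: 06:46–16:52 = 10 h 6 min; less 45 min break → 9 h 21 min
Sun: 07:41–16:32 = 8 h 51 min; less 45 min break → 8 h 6 min
Total worked: 46 h 16 min = 2776 min.
Regular 44 h 0 min = 2640 min at $14.75/h; overtime 2 h 16 min = 136 min at $29.50/h.
Pay = (2640 × $14.75 + 136 × $29.50) ÷ 60 = $715.87.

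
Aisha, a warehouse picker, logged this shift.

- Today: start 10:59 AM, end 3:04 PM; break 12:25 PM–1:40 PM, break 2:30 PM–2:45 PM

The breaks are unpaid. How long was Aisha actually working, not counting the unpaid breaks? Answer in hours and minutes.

Today: 10:59 AM–3:04 PM = 4 h 5 min; less 90 min break → 2 h 35 min

2 h 35 min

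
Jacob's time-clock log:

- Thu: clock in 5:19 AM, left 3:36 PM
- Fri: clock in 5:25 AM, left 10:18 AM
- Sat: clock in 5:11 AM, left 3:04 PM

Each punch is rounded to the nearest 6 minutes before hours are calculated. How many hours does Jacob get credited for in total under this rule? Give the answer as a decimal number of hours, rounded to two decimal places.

Thu: in 5:19 AM→5:18 AM, out 3:36 PM→3:36 PM; 10 h 18 min
Fri: in 5:25 AM→5:24 AM, out 10:18 AM→10:18 AM; 4 h 54 min
Sat: in 5:11 AM→5:12 AM, out 3:04 PM→3:06 PM; 9 h 54 min
Total credited: 25 h 6 min.

25.10 hours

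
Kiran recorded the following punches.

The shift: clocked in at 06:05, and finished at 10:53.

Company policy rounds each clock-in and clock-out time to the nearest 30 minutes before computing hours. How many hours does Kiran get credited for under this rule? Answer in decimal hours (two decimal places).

5.00 hours

The shift: in 06:05→06:00, out 10:53→11:00; 5 h 0 min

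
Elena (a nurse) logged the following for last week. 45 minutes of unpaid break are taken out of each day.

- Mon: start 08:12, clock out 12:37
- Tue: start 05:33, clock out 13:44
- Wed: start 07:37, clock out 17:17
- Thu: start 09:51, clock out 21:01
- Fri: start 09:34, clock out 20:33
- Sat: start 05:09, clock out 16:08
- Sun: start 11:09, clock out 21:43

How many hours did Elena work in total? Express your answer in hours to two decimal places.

Mon: 08:12–12:37 = 4 h 25 min; less 45 min break → 3 h 40 min
Tue: 05:33–13:44 = 8 h 11 min; less 45 min break → 7 h 26 min
Wed: 07:37–17:17 = 9 h 40 min; less 45 min break → 8 h 55 min
Thu: 09:51–21:01 = 11 h 10 min; less 45 min break → 10 h 25 min
Fri: 09:34–20:33 = 10 h 59 min; less 45 min break → 10 h 14 min
Sat: 05:09–16:08 = 10 h 59 min; less 45 min break → 10 h 14 min
Sun: 11:09–21:43 = 10 h 34 min; less 45 min break → 9 h 49 min
Total: 3 h 40 min + 7 h 26 min + 8 h 55 min + 10 h 25 min + 10 h 14 min + 10 h 14 min + 9 h 49 min = 60 h 43 min.

60.72 hours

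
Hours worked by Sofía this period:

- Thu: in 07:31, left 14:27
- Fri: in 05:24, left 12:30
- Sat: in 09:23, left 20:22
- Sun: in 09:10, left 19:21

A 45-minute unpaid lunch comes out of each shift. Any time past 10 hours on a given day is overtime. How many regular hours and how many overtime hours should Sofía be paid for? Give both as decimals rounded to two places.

Regular 31.97 hours, overtime 0.23 hours

Thu: 07:31–14:27 = 6 h 56 min; less 45 min break → 6 h 11 min
Fri: 05:24–12:30 = 7 h 6 min; less 45 min break → 6 h 21 min
Sat: 09:23–20:22 = 10 h 59 min; less 45 min break → 10 h 14 min
Sun: 09:10–19:21 = 10 h 11 min; less 45 min break → 9 h 26 min
Thu reg 6 h 11 min / OT 0 h 0 min; Fri reg 6 h 21 min / OT 0 h 0 min; Sat reg 10 h 0 min / OT 0 h 14 min; Sun reg 9 h 26 min / OT 0 h 0 min.
Totals: regular 31 h 58 min, overtime 0 h 14 min.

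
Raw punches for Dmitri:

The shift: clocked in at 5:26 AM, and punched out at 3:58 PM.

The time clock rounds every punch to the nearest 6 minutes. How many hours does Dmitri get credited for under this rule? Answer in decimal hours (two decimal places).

10.60 hours

The shift: in 5:26 AM→5:24 AM, out 3:58 PM→4:00 PM; 10 h 36 min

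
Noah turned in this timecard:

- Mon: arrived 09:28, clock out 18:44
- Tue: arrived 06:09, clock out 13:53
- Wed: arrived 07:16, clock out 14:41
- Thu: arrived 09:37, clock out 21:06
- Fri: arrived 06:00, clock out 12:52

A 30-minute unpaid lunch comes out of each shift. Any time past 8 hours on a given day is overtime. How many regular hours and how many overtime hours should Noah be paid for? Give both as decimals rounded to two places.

Mon: 09:28–18:44 = 9 h 16 min; less 30 min break → 8 h 46 min
Tue: 06:09–13:53 = 7 h 44 min; less 30 min break → 7 h 14 min
Wed: 07:16–14:41 = 7 h 25 min; less 30 min break → 6 h 55 min
Thu: 09:37–21:06 = 11 h 29 min; less 30 min break → 10 h 59 min
Fri: 06:00–12:52 = 6 h 52 min; less 30 min break → 6 h 22 min
Mon reg 8 h 0 min / OT 0 h 46 min; Tue reg 7 h 14 min / OT 0 h 0 min; Wed reg 6 h 55 min / OT 0 h 0 min; Thu reg 8 h 0 min / OT 2 h 59 min; Fri reg 6 h 22 min / OT 0 h 0 min.
Totals: regular 36 h 31 min, overtime 3 h 45 min.

Regular 36.52 hours, overtime 3.75 hours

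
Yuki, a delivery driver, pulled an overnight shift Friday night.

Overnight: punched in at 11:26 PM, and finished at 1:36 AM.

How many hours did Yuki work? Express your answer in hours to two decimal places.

2.17 hours

Overnight: 11:26 PM → midnight = 0 h 34 min; midnight → 1:36 AM = 1 h 36 min; span 2 h 10 min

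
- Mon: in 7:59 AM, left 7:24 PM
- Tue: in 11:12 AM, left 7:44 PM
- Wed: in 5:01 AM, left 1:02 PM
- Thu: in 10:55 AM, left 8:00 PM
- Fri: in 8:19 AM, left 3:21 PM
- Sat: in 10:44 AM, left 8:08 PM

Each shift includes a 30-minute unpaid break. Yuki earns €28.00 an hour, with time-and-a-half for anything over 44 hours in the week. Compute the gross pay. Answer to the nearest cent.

€1504.30

Mon: 7:59 AM–7:24 PM = 11 h 25 min; less 30 min break → 10 h 55 min
Tue: 11:12 AM–7:44 PM = 8 h 32 min; less 30 min break → 8 h 2 min
Wed: 5:01 AM–1:02 PM = 8 h 1 min; less 30 min break → 7 h 31 min
Thu: 10:55 AM–8:00 PM = 9 h 5 min; less 30 min break → 8 h 35 min
Fri: 8:19 AM–3:21 PM = 7 h 2 min; less 30 min break → 6 h 32 min
Sat: 10:44 AM–8:08 PM = 9 h 24 min; less 30 min break → 8 h 54 min
Total worked: 50 h 29 min = 3029 min.
Regular 44 h 0 min = 2640 min at €28.00/h; overtime 6 h 29 min = 389 min at €42.00/h.
Pay = (2640 × €28.00 + 389 × €42.00) ÷ 60 = €1504.30.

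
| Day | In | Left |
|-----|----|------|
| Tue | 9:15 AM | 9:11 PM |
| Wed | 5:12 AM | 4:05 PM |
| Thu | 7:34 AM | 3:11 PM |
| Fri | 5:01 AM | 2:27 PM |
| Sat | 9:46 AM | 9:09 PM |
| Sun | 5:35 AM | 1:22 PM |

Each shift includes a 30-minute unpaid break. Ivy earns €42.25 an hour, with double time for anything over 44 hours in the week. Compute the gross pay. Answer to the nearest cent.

Tue: 9:15 AM–9:11 PM = 11 h 56 min; less 30 min break → 11 h 26 min
Wed: 5:12 AM–4:05 PM = 10 h 53 min; less 30 min break → 10 h 23 min
Thu: 7:34 AM–3:11 PM = 7 h 37 min; less 30 min break → 7 h 7 min
Fri: 5:01 AM–2:27 PM = 9 h 26 min; less 30 min break → 8 h 56 min
Sat: 9:46 AM–9:09 PM = 11 h 23 min; less 30 min break → 10 h 53 min
Sun: 5:35 AM–1:22 PM = 7 h 47 min; less 30 min break → 7 h 17 min
Total worked: 56 h 2 min = 3362 min.
Regular 44 h 0 min = 2640 min at €42.25/h; overtime 12 h 2 min = 722 min at €84.50/h.
Pay = (2640 × €42.25 + 722 × €84.50) ÷ 60 = €2875.82.

€2875.82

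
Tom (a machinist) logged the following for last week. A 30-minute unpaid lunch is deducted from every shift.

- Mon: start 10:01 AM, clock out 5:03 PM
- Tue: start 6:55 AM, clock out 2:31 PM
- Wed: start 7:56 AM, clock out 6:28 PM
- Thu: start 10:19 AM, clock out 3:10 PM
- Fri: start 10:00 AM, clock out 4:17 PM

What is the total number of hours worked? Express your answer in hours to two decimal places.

Mon: 10:01 AM–5:03 PM = 7 h 2 min; less 30 min break → 6 h 32 min
Tue: 6:55 AM–2:31 PM = 7 h 36 min; less 30 min break → 7 h 6 min
Wed: 7:56 AM–6:28 PM = 10 h 32 min; less 30 min break → 10 h 2 min
Thu: 10:19 AM–3:10 PM = 4 h 51 min; less 30 min break → 4 h 21 min
Fri: 10:00 AM–4:17 PM = 6 h 17 min; less 30 min break → 5 h 47 min
Total: 6 h 32 min + 7 h 6 min + 10 h 2 min + 4 h 21 min + 5 h 47 min = 33 h 48 min.

33.80 hours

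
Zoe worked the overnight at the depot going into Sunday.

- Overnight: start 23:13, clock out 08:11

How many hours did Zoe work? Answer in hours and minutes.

8 h 58 min

Overnight: 23:13 → midnight = 0 h 47 min; midnight → 08:11 = 8 h 11 min; span 8 h 58 min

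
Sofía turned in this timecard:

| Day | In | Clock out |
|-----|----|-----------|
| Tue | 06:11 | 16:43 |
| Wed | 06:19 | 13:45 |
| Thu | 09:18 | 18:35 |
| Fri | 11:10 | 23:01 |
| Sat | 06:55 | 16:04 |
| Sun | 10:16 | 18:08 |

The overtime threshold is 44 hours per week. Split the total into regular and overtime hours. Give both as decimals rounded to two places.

Regular 44.00 hours, overtime 12.12 hours

Tue: 06:11–16:43 = 10 h 32 min
Wed: 06:19–13:45 = 7 h 26 min
Thu: 09:18–18:35 = 9 h 17 min
Fri: 11:10–23:01 = 11 h 51 min
Sat: 06:55–16:04 = 9 h 9 min
Sun: 10:16–18:08 = 7 h 52 min
Total worked: 56 h 7 min = 56.12 h.
Threshold 44 h → overtime 12 h 7 min, regular 44 h 0 min.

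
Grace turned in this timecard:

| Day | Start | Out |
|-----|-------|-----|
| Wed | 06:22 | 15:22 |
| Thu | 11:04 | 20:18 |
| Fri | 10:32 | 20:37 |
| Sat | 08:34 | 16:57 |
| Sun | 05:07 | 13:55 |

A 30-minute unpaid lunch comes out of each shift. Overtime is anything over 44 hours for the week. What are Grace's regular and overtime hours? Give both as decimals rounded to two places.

Regular 43.00 hours, overtime 0.00 hours

Wed: 06:22–15:22 = 9 h 0 min; less 30 min break → 8 h 30 min
Thu: 11:04–20:18 = 9 h 14 min; less 30 min break → 8 h 44 min
Fri: 10:32–20:37 = 10 h 5 min; less 30 min break → 9 h 35 min
Sat: 08:34–16:57 = 8 h 23 min; less 30 min break → 7 h 53 min
Sun: 05:07–13:55 = 8 h 48 min; less 30 min break → 8 h 18 min
Total worked: 43 h 0 min = 43.00 h.
Threshold 44 h → overtime 0 h 0 min, regular 43 h 0 min.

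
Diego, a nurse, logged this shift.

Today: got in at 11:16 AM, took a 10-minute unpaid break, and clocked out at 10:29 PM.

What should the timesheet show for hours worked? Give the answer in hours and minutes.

11 h 3 min

Today: 11:16 AM–10:29 PM = 11 h 13 min; less 10 min break → 11 h 3 min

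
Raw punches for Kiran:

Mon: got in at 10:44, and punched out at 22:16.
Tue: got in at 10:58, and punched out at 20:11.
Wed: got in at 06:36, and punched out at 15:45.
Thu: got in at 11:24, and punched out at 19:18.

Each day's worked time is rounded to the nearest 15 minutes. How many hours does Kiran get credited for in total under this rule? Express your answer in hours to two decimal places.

38.00 hours

Mon: 10:44–22:16 = 11 h 32 min → rounds to 11 h 30 min
Tue: 10:58–20:11 = 9 h 13 min → rounds to 9 h 15 min
Wed: 06:36–15:45 = 9 h 9 min → rounds to 9 h 15 min
Thu: 11:24–19:18 = 7 h 54 min → rounds to 8 h 0 min
Total credited: 38 h 0 min.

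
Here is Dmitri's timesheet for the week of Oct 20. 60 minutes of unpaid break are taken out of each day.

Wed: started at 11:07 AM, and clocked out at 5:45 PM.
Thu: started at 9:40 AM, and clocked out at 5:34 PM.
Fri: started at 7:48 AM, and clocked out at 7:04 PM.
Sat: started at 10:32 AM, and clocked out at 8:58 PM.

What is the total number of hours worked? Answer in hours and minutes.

Wed: 11:07 AM–5:45 PM = 6 h 38 min; less 60 min break → 5 h 38 min
Thu: 9:40 AM–5:34 PM = 7 h 54 min; less 60 min break → 6 h 54 min
Fri: 7:48 AM–7:04 PM = 11 h 16 min; less 60 min break → 10 h 16 min
Sat: 10:32 AM–8:58 PM = 10 h 26 min; less 60 min break → 9 h 26 min
Total: 5 h 38 min + 6 h 54 min + 10 h 16 min + 9 h 26 min = 32 h 14 min.

32 h 14 min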